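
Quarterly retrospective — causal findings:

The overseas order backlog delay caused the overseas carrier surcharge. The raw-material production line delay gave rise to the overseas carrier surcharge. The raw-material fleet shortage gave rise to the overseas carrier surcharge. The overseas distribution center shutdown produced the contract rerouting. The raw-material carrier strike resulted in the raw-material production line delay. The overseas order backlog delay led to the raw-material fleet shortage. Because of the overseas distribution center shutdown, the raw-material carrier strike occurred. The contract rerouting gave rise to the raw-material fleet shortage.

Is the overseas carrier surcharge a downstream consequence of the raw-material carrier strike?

Yes

There is a causal chain: the raw-material carrier strike → the raw-material production line delay → the overseas carrier surcharge.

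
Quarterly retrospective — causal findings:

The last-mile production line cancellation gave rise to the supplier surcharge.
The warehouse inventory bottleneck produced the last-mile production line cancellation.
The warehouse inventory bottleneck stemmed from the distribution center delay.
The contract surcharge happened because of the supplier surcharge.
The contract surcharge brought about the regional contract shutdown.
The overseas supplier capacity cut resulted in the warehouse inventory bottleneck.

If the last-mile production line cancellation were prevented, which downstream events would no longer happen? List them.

Downstream of the last-mile production line cancellation: the supplier surcharge, the contract surcharge, the regional contract shutdown.

the contract surcharge, the regional contract shutdown, the supplier surcharge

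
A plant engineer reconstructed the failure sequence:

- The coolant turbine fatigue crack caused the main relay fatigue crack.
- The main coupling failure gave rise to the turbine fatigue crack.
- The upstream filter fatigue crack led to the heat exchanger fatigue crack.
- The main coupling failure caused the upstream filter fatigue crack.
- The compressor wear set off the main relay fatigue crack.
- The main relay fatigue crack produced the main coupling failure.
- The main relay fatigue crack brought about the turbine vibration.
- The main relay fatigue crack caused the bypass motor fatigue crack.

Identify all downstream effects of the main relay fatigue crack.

the bypass motor fatigue crack, the heat exchanger fatigue crack, the main coupling failure, the turbine fatigue crack, the turbine vibration, the upstream filter fatigue crack

Direct effects: the turbine vibration, the bypass motor fatigue crack, the main coupling failure.
2 steps out: the upstream filter fatigue crack, the turbine fatigue crack.
3 steps out: the heat exchanger fatigue crack.
Not reachable from it: the coolant turbine fatigue crack, the compressor wear.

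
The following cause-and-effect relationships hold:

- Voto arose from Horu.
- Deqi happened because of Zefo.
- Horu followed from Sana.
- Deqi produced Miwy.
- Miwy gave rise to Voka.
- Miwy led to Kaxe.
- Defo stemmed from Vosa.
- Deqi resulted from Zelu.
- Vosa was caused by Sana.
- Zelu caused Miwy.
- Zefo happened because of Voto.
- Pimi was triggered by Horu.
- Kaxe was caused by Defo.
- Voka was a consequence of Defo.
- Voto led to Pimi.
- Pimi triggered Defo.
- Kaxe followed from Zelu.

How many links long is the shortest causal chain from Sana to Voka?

Shortest chain: Sana → Vosa → Defo → Voka.

3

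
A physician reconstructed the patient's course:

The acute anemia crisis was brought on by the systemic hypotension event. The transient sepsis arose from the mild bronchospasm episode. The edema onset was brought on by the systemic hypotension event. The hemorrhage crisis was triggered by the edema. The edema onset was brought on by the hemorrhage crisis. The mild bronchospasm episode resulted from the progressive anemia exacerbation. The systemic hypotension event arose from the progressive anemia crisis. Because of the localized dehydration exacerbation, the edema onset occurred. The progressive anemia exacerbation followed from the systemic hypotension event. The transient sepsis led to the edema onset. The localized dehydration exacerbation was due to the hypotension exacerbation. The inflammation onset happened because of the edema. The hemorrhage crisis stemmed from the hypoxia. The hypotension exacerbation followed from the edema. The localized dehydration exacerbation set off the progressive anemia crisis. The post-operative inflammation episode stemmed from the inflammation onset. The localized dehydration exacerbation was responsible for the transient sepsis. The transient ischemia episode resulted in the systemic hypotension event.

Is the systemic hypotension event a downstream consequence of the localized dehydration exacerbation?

There is a causal chain: the localized dehydration exacerbation → the progressive anemia crisis → the systemic hypotension event.

Yes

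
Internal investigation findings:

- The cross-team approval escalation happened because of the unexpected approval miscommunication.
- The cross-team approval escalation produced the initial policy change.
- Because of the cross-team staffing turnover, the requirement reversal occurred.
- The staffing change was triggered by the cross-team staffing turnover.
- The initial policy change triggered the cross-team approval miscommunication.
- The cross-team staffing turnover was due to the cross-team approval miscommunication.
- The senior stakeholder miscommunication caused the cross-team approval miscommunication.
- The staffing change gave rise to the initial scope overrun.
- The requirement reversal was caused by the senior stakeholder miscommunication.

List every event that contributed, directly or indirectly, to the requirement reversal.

Immediate causes of the requirement reversal: the senior stakeholder miscommunication, the cross-team staffing turnover.
Further upstream: the unexpected approval miscommunication, the cross-team approval escalation, the initial policy change, the cross-team approval miscommunication.

the cross-team approval escalation, the cross-team approval miscommunication, the cross-team staffing turnover, the initial policy change, the senior stakeholder miscommunication, the unexpected approval miscommunication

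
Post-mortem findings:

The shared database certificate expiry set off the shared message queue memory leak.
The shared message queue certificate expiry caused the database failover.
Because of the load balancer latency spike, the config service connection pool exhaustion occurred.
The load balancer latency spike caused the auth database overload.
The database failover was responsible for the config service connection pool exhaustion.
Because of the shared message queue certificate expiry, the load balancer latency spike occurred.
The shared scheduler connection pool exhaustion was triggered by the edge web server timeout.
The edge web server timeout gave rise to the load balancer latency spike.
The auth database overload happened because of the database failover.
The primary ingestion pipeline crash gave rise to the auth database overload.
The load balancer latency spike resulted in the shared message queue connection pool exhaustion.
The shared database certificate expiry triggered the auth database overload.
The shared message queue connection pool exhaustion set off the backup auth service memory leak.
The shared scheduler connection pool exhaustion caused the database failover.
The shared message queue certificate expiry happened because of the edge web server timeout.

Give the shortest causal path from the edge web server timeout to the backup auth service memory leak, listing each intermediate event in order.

the edge web server timeout → the load balancer latency spike
the load balancer latency spike → the shared message queue connection pool exhaustion
the shared message queue connection pool exhaustion → the backup auth service memory leak
Length: 3 steps.

the edge web server timeout → the load balancer latency spike → the shared message queue connection pool exhaustion → the backup auth service memory leak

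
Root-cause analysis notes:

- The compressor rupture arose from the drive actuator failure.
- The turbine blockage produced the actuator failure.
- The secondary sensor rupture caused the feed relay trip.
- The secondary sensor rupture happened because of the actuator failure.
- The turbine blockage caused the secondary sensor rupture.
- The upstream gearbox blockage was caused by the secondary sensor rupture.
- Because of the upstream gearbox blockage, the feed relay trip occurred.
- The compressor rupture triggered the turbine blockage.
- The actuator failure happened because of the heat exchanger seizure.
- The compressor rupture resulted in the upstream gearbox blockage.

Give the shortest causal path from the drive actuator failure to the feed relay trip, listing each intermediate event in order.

the drive actuator failure → the compressor rupture → the upstream gearbox blockage → the feed relay trip

the drive actuator failure → the compressor rupture
the compressor rupture → the upstream gearbox blockage
the upstream gearbox blockage → the feed relay trip
Length: 3 steps.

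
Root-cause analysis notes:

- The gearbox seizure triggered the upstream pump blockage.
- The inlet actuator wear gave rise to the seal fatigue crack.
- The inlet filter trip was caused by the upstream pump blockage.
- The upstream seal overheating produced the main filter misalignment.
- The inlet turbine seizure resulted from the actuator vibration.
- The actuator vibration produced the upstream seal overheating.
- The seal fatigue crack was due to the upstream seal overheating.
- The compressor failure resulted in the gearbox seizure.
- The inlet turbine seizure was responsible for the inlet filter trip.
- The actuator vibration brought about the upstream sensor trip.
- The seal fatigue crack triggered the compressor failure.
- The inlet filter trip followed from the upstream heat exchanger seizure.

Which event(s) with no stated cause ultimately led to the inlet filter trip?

Tracing upstream from the inlet filter trip: the inlet filter trip ← the inlet turbine seizure ← the actuator vibration.
A separate upstream branch: the inlet filter trip ← the upstream pump blockage ← the gearbox seizure ← the compressor failure ← the seal fatigue crack ← the inlet actuator wear.
A separate upstream branch: the inlet filter trip ← the upstream heat exchanger seizure.
Each of those chain origins has no stated cause.

the actuator vibration, the inlet actuator wear, the upstream heat exchanger seizure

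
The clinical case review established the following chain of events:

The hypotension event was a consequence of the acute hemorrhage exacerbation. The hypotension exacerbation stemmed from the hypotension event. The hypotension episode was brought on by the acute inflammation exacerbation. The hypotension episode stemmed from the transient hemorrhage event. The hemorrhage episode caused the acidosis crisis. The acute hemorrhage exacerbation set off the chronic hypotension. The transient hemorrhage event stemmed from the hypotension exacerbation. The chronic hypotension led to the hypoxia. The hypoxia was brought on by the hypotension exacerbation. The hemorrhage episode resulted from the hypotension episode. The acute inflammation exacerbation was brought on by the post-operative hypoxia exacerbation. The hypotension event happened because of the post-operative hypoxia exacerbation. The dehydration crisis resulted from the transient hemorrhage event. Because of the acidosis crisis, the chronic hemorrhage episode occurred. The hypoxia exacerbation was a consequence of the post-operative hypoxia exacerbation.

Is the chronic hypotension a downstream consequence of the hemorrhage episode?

The hemorrhage episode leads to the acidosis crisis, the chronic hemorrhage episode; the chronic hypotension is not among them.

No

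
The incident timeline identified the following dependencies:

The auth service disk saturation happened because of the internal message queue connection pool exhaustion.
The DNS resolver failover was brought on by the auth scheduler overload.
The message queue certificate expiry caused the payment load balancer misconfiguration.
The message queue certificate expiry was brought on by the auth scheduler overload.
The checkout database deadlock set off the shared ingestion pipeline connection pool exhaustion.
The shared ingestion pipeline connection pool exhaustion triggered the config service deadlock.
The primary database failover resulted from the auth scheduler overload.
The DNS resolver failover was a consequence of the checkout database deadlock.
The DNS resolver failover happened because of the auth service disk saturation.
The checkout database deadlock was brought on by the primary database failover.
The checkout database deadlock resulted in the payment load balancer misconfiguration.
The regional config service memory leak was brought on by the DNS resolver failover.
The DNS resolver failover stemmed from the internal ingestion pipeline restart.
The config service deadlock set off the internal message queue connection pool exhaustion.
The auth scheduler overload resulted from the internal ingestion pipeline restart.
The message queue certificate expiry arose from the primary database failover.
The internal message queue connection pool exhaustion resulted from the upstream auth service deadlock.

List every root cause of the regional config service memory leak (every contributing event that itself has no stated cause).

Tracing upstream from the regional config service memory leak: the regional config service memory leak ← the DNS resolver failover ← the internal ingestion pipeline restart.
A separate upstream branch: the regional config service memory leak ← the DNS resolver failover ← the auth service disk saturation ← the internal message queue connection pool exhaustion ← the upstream auth service deadlock.
Each of those chain origins has no stated cause.

the internal ingestion pipeline restart, the upstream auth service deadlock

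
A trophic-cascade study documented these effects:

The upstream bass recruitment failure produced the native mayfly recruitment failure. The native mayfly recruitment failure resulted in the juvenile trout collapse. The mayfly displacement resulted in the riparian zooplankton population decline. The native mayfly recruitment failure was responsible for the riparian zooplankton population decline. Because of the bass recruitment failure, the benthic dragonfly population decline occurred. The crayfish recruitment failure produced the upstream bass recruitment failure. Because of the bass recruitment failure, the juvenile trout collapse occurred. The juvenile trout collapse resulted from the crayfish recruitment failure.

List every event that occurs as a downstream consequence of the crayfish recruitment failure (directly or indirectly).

Direct effects: the upstream bass recruitment failure, the juvenile trout collapse.
2 steps out: the native mayfly recruitment failure.
3 steps out: the riparian zooplankton population decline.
Not reachable from it: the bass recruitment failure, the mayfly displacement, the benthic dragonfly population decline.

the juvenile trout collapse, the native mayfly recruitment failure, the riparian zooplankton population decline, the upstream bass recruitment failure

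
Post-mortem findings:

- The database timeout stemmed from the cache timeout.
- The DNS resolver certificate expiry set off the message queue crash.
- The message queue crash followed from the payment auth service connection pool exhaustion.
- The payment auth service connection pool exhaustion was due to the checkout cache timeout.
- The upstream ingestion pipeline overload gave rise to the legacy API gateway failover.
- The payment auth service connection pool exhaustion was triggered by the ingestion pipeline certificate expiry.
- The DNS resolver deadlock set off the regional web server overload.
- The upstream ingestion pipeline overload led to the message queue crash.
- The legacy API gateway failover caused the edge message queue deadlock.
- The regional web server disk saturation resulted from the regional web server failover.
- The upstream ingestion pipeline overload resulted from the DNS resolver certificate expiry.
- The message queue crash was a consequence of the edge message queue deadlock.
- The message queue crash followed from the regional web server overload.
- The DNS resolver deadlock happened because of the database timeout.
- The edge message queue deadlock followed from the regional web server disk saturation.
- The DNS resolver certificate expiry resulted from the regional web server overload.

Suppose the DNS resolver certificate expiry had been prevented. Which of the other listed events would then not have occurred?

Downstream of the DNS resolver certificate expiry: the upstream ingestion pipeline overload, the legacy API gateway failover, the edge message queue deadlock, the message queue crash.
Of those, still caused via another path: the edge message queue deadlock, the message queue crash.
The remainder have no surviving cause.

the legacy API gateway failover, the upstream ingestion pipeline overload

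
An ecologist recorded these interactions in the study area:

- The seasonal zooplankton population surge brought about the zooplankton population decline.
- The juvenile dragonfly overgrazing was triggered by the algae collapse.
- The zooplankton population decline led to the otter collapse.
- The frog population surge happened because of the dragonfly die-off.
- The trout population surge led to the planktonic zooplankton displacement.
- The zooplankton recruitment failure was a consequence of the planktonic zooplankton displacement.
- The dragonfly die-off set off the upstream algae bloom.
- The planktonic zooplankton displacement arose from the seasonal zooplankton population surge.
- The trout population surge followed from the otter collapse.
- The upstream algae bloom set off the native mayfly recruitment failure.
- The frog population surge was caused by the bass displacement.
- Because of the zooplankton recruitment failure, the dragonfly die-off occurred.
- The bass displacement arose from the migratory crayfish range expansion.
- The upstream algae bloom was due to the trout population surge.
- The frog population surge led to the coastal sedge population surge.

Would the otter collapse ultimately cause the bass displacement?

No

The otter collapse leads to the trout population surge, the planktonic zooplankton displacement, the zooplankton recruitment failure, the dragonfly die-off, the frog population surge, the upstream algae bloom, the coastal sedge population surge, the native mayfly recruitment failure; the bass displacement is not among them.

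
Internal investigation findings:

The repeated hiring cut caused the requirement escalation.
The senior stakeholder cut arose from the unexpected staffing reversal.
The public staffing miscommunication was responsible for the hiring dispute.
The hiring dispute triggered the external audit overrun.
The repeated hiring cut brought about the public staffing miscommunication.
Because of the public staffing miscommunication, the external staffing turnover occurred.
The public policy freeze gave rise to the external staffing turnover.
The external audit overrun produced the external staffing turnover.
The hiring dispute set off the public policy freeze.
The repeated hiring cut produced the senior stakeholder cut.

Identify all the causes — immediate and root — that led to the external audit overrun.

the hiring dispute, the public staffing miscommunication, the repeated hiring cut

Immediate cause of the external audit overrun: the hiring dispute.
Further upstream: the repeated hiring cut, the public staffing miscommunication.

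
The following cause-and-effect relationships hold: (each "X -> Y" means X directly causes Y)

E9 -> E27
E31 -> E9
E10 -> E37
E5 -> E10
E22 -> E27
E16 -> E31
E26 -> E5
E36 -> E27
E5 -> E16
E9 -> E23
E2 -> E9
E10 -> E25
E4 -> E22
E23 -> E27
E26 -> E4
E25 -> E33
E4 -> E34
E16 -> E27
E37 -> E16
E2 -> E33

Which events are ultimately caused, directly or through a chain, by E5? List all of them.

E10, E16, E23, E25, E27, E31, E33, E37, E9

Direct effects: E10, E16.
2 steps out: E25, E37, E31, E27.
3 steps out: E9, E33.
4 steps out: E23.
Not reachable from it: E26, E4, E2, E34, E36, E22.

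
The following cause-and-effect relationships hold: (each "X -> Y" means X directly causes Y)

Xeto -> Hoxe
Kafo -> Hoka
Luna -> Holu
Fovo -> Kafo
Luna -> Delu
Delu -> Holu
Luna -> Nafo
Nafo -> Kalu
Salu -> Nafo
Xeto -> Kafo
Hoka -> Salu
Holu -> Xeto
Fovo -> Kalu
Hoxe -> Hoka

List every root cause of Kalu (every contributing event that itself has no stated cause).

Fovo, Luna

Tracing upstream from Kalu: Kalu ← Nafo ← Luna.
A separate upstream branch: Kalu ← Fovo.
Each of those chain origins has no stated cause.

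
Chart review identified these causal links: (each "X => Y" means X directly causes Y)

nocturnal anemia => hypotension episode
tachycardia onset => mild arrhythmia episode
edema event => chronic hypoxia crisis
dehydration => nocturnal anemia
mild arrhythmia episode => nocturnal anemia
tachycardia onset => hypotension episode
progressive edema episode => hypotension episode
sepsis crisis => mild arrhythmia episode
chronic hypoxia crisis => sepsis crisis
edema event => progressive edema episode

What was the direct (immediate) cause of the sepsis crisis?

Upstream contributors include the edema event, but only the chronic hypoxia crisis feeds directly into the sepsis crisis.

the chronic hypoxia crisis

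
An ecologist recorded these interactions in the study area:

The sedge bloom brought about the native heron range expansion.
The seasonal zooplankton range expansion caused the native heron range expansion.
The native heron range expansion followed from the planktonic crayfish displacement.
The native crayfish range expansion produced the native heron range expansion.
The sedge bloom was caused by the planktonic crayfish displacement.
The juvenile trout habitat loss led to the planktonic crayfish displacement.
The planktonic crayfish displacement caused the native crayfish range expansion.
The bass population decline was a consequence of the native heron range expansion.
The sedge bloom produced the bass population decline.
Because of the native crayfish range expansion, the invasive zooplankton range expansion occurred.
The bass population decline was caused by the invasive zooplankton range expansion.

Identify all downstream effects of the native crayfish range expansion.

the bass population decline, the invasive zooplankton range expansion, the native heron range expansion

Direct effects: the native heron range expansion, the invasive zooplankton range expansion.
2 steps out: the bass population decline.
Not reachable from it: the juvenile trout habitat loss, the planktonic crayfish displacement, the sedge bloom, the seasonal zooplankton range expansion.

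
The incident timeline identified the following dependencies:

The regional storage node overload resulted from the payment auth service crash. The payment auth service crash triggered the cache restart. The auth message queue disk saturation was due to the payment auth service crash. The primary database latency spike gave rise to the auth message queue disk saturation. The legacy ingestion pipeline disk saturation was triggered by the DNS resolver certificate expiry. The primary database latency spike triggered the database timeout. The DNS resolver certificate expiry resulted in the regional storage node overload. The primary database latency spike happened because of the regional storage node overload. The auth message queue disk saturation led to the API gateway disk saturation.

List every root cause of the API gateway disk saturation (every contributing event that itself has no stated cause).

the DNS resolver certificate expiry, the payment auth service crash

Tracing upstream from the API gateway disk saturation: the API gateway disk saturation ← the auth message queue disk saturation ← the primary database latency spike ← the regional storage node overload ← the DNS resolver certificate expiry.
A separate upstream branch: the API gateway disk saturation ← the auth message queue disk saturation ← the payment auth service crash.
Each of those chain origins has no stated cause.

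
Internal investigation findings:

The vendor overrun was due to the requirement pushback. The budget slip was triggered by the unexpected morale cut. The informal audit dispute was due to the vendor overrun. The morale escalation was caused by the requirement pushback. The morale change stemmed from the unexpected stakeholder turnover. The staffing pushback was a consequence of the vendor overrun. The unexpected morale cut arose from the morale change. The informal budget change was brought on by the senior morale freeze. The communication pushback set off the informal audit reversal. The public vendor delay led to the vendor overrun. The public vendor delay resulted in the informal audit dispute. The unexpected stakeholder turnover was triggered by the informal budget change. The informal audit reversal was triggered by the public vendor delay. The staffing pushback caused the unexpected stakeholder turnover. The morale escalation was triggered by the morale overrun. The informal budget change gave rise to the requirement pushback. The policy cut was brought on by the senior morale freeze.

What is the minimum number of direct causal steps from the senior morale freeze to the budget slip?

5

Shortest chain: the senior morale freeze → the informal budget change → the unexpected stakeholder turnover → the morale change → the unexpected morale cut → the budget slip.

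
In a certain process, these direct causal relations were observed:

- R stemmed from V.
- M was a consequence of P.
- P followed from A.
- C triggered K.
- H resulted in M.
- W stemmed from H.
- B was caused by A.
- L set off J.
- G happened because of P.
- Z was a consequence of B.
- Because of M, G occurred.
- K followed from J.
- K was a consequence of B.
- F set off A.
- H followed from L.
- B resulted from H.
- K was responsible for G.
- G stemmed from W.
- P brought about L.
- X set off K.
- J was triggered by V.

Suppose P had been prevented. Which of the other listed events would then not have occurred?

Downstream of P: L, H, B, Z, J, M, W, K, G.
Of those, still caused via another path: B, Z, J, K, G.
The remainder have no surviving cause.

H, L, M, W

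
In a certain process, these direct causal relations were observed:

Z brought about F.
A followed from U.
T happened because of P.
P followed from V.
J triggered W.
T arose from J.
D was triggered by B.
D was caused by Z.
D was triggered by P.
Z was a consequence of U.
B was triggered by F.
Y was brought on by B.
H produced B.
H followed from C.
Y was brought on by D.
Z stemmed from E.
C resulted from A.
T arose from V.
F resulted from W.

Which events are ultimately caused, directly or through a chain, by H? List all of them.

B, D, Y

Direct effects: B.
2 steps out: D, Y.
Not reachable from it: U, J, E, A, W, V, C, P, Z, T, F.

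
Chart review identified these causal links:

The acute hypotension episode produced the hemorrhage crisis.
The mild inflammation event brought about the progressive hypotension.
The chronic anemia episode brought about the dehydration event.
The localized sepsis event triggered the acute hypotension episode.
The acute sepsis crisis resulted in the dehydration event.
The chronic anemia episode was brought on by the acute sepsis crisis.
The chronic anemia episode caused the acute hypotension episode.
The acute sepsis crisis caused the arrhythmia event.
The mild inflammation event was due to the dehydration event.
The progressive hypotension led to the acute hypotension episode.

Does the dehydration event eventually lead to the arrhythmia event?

No

The dehydration event leads to the mild inflammation event, the progressive hypotension, the acute hypotension episode, the hemorrhage crisis; the arrhythmia event is not among them.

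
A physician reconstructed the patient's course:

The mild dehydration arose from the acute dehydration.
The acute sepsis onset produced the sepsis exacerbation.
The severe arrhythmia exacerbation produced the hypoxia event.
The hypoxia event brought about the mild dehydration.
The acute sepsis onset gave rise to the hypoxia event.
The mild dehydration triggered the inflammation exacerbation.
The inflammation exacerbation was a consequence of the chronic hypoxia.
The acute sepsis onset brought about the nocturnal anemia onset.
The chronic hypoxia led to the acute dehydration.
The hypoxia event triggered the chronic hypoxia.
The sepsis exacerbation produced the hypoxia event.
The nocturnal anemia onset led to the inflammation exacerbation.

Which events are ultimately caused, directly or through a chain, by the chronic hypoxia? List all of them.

the acute dehydration, the inflammation exacerbation, the mild dehydration

Direct effects: the acute dehydration, the inflammation exacerbation.
2 steps out: the mild dehydration.
Not reachable from it: the acute sepsis onset, the sepsis exacerbation, the hypoxia event, the nocturnal anemia onset, the severe arrhythmia exacerbation.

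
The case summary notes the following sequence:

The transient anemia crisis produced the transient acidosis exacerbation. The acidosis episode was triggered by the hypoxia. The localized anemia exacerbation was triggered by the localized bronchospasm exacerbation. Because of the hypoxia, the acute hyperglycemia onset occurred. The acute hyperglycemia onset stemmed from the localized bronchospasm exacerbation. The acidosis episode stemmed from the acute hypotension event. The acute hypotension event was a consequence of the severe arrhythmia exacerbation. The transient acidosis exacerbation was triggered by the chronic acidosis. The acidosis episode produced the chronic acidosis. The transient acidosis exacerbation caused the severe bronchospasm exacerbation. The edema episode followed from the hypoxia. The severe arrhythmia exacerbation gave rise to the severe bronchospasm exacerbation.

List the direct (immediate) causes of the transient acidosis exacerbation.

Upstream contributors include the hypoxia, the severe arrhythmia exacerbation, the acute hypotension event, the acidosis episode, but only the chronic acidosis, the transient anemia crisis feed directly into the transient acidosis exacerbation.

the chronic acidosis, the transient anemia crisis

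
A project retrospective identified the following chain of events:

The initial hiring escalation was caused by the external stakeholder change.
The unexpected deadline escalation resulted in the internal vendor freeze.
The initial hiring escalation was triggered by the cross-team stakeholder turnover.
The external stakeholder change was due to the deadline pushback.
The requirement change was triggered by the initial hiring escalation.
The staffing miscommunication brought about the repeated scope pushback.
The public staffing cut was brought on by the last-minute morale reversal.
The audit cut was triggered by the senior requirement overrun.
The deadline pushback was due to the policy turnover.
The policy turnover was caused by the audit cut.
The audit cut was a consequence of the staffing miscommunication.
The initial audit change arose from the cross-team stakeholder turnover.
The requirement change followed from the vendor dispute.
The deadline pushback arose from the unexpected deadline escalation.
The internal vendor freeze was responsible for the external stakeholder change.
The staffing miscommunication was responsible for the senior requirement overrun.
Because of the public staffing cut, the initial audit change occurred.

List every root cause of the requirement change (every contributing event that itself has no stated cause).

Tracing upstream from the requirement change: the requirement change ← the initial hiring escalation ← the external stakeholder change ← the deadline pushback ← the policy turnover ← the audit cut ← the staffing miscommunication.
A separate upstream branch: the requirement change ← the initial hiring escalation ← the cross-team stakeholder turnover.
A separate upstream branch: the requirement change ← the vendor dispute.
A separate upstream branch: the requirement change ← the initial hiring escalation ← the external stakeholder change ← the internal vendor freeze ← the unexpected deadline escalation.
Each of those chain origins has no stated cause.

the cross-team stakeholder turnover, the staffing miscommunication, the unexpected deadline escalation, the vendor dispute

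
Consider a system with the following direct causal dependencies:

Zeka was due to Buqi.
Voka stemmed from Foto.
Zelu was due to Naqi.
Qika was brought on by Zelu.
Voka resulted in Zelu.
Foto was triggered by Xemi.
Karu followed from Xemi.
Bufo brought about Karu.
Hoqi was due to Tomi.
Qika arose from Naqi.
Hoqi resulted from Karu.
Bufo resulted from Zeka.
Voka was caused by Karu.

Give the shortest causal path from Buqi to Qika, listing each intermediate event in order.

Buqi → Zeka → Bufo → Karu → Voka → Zelu → Qika

Buqi → Zeka
Zeka → Bufo
Bufo → Karu
Karu → Voka
Voka → Zelu
Zelu → Qika
Length: 6 steps.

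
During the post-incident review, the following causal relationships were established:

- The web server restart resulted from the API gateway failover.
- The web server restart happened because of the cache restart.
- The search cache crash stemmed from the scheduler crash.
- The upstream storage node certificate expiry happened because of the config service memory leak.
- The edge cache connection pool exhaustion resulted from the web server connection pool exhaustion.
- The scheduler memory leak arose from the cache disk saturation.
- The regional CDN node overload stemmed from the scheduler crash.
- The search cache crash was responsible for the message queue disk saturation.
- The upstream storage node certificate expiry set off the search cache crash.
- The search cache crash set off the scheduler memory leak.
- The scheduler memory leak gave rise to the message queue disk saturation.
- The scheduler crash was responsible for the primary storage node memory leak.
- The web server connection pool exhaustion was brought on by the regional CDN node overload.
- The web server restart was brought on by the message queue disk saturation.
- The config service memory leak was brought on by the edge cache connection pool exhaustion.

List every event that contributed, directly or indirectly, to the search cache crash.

Immediate causes of the search cache crash: the scheduler crash, the upstream storage node certificate expiry.
Further upstream: the regional CDN node overload, the web server connection pool exhaustion, the edge cache connection pool exhaustion, the config service memory leak.

the config service memory leak, the edge cache connection pool exhaustion, the regional CDN node overload, the scheduler crash, the upstream storage node certificate expiry, the web server connection pool exhaustion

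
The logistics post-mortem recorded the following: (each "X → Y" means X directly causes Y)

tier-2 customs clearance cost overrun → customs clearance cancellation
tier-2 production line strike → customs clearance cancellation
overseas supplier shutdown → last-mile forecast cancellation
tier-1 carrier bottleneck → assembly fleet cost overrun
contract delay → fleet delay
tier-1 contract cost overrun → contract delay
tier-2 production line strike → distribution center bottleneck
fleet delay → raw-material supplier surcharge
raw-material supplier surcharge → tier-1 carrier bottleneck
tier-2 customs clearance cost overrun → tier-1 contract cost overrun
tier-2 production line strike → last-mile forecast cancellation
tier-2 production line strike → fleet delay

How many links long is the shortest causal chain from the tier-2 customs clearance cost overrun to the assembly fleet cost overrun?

Shortest chain: the tier-2 customs clearance cost overrun → the tier-1 contract cost overrun → the contract delay → the fleet delay → the raw-material supplier surcharge → the tier-1 carrier bottleneck → the assembly fleet cost overrun.

6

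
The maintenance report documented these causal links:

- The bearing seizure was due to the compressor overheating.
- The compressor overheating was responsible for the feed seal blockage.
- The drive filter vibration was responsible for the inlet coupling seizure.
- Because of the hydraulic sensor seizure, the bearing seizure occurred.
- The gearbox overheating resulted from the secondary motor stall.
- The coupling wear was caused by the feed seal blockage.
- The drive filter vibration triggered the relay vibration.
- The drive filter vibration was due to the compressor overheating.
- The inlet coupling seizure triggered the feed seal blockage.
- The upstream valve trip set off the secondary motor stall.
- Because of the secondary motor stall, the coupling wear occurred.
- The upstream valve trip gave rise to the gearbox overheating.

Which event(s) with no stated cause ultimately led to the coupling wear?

Tracing upstream from the coupling wear: the coupling wear ← the feed seal blockage ← the compressor overheating.
A separate upstream branch: the coupling wear ← the secondary motor stall ← the upstream valve trip.
Each of those chain origins has no stated cause.

the compressor overheating, the upstream valve trip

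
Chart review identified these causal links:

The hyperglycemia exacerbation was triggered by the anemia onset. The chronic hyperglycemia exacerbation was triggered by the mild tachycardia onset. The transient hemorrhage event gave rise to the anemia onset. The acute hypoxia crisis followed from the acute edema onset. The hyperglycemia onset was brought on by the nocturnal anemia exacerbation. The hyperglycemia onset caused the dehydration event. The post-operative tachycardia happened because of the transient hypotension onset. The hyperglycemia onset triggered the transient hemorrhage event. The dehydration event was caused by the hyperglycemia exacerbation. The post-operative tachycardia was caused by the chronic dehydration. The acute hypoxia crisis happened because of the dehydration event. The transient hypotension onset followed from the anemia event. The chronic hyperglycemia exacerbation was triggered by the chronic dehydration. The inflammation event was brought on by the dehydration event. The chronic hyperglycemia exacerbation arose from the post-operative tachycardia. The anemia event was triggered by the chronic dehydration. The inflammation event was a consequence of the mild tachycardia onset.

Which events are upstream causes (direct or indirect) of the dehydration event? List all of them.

the anemia onset, the hyperglycemia exacerbation, the hyperglycemia onset, the nocturnal anemia exacerbation, the transient hemorrhage event

Immediate causes of the dehydration event: the hyperglycemia onset, the hyperglycemia exacerbation.
Further upstream: the nocturnal anemia exacerbation, the transient hemorrhage event, the anemia onset.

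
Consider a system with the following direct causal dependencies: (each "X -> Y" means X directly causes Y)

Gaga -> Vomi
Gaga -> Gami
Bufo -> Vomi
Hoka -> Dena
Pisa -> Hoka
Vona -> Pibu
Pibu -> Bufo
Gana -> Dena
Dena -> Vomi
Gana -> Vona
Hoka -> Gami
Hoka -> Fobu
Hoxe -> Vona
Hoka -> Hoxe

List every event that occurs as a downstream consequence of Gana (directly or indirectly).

Bufo, Dena, Pibu, Vomi, Vona

Direct effects: Vona, Dena.
2 steps out: Pibu, Vomi.
3 steps out: Bufo.
Not reachable from it: Pisa, Hoka, Fobu, Hoxe, Gaga, Gami.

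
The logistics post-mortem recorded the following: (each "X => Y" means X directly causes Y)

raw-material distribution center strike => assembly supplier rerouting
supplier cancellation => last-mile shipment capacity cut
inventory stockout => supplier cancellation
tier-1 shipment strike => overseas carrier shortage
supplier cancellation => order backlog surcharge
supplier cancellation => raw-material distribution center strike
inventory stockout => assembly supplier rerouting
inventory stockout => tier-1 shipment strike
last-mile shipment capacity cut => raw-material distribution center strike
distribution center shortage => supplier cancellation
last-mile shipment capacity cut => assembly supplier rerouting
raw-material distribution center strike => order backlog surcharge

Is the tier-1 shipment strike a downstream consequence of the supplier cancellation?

The supplier cancellation leads to the last-mile shipment capacity cut, the raw-material distribution center strike, the assembly supplier rerouting, the order backlog surcharge; the tier-1 shipment strike is not among them.

No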